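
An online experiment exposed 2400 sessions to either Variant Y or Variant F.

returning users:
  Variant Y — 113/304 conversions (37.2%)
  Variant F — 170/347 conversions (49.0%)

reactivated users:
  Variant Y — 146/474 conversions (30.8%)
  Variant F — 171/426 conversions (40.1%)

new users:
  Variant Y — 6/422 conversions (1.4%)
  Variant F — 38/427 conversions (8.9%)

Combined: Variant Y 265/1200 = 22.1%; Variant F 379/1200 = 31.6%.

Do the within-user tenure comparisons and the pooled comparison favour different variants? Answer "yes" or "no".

no

Within each user tenure level (returning users 37.2% vs 49.0%; reactivated users 30.8% vs 40.1%; new users 1.4% vs 8.9%), Variant F has the higher rate every time. Pooled: 22.1% vs 31.6% — Variant F has the higher rate overall. They agree.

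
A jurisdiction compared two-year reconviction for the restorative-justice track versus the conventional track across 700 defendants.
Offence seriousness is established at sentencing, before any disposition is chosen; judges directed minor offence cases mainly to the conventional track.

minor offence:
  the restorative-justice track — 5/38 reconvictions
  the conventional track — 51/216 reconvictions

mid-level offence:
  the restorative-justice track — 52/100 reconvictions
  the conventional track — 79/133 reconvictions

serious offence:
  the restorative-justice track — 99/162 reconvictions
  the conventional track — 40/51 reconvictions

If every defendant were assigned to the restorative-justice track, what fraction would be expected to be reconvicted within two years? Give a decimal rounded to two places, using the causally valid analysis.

0.41

the restorative-justice track is lower inside every offence seriousness stratum but the conventional track is lower in aggregate. Whether to stratify depends on how offence seriousness relates to the disposition.
Nothing the disposition does changes offence seriousness; the imbalance is an allocation artefact. With offence seriousness also predicting the outcome, the pooled figure is confounded, and the within-stratum comparison is the causal one.
Standardising the restorative-justice track to the population offence seriousness mix: 0.363·5/38 + 0.333·52/100 + 0.304·99/162 = 0.407.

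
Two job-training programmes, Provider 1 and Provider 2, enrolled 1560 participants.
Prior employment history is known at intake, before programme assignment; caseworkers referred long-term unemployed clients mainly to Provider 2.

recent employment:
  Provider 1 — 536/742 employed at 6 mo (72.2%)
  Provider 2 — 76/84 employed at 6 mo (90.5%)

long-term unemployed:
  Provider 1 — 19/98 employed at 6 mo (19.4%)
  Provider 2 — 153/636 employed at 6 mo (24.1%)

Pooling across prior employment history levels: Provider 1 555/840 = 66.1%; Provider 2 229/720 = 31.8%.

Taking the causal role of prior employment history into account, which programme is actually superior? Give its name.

The prior employment history-specific comparison favours Provider 2 throughout, but the pooled figures favour Provider 1. The question is whether to condition on prior employment history.
Prior employment history is set before the programme has any effect — it is not caused by the programme — and it independently drives the outcome. That makes it a confounder, so the causal comparison is within prior employment history levels.
Within each level — recent employment: 72.2% vs 90.5%; long-term unemployed: 19.4% vs 24.1% — Provider 2 is higher every time.

Provider 2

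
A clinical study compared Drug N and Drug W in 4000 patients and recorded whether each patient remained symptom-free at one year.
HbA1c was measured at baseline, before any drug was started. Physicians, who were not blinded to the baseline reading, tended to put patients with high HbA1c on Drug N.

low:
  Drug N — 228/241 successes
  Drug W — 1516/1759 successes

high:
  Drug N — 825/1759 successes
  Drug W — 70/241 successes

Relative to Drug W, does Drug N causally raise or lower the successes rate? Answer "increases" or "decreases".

Within every HbA1c level Drug N has the higher rate, yet pooled Drug W does — Simpson's reversal.
HbA1c differs across drugs for reasons unrelated to any effect of the drug itself, and it separately predicts the outcome — a classic confounder. We must compare within HbA1c levels.
Within each level — low: 94.6% vs 86.2%; high: 46.9% vs 29.0% — Drug N is higher every time.

increases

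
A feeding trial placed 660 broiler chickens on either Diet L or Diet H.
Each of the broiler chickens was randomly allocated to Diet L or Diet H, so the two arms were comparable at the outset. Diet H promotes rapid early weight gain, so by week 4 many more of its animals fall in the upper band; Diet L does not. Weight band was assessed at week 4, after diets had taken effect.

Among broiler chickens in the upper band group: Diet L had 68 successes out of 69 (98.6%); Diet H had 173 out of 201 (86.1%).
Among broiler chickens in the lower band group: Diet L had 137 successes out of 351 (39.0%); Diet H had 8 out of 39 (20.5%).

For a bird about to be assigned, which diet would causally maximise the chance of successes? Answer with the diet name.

Within every week-4 weight band level Diet L has the higher rate, yet pooled Diet H does — Simpson's reversal.
Stratifying would compare diets among broiler chickens the diets themselves sorted into week-4 weight band groups — a form of selection on an intermediate. The unconditioned pooled rates give the total causal effect.
Pooled: Diet L 48.8% vs Diet H 75.4%; Diet H is higher overall.

Diet H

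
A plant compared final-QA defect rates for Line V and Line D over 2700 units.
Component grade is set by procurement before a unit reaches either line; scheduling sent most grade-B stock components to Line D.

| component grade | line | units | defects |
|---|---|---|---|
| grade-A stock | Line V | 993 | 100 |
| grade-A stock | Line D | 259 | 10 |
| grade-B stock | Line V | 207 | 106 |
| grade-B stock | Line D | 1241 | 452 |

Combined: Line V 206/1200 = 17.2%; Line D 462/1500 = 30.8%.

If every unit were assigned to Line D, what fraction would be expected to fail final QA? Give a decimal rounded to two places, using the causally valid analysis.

Component grade satisfies the back-door criterion: it is not a descendant of the line, and it blocks the spurious path from line to outcome. Adjusting for it (i.e., using the within-component grade rates) gives the causal effect.
Standardising Line D to the population component grade mix: 0.464·10/259 + 0.536·452/1241 = 0.213.

0.21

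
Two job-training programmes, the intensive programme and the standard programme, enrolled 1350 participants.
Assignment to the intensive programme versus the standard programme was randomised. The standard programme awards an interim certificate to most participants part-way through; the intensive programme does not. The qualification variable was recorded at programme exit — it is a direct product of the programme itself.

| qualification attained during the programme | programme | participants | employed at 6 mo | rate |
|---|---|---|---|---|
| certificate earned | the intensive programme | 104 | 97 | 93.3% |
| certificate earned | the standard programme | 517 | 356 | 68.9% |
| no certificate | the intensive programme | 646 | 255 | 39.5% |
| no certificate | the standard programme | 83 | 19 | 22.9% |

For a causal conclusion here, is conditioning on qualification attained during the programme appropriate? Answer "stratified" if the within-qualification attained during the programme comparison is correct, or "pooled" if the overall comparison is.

Qualification attained during the programme is downstream of the programme. One should not condition on a consequence of treatment, so the overall rates are the right comparison.
Pooled: the intensive programme 46.9% vs the standard programme 62.5%; the standard programme is higher overall.

pooled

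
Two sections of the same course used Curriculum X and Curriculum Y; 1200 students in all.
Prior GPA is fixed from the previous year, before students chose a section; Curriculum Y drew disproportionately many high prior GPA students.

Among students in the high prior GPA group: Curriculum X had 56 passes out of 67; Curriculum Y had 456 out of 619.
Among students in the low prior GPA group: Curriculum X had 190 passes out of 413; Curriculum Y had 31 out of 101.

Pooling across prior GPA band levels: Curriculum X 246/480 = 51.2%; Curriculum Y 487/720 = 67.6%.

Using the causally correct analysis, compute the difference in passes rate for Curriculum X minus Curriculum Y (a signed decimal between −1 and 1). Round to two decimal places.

Prior GPA band differs across teaching methods for reasons unrelated to any effect of the teaching method itself, and it separately predicts the outcome — a classic confounder. We must compare within prior GPA band levels.
Adjusting over the population distribution of prior GPA band: 0.572·(0.836−0.737) + 0.428·(0.460−0.307) = +0.122.

+0.12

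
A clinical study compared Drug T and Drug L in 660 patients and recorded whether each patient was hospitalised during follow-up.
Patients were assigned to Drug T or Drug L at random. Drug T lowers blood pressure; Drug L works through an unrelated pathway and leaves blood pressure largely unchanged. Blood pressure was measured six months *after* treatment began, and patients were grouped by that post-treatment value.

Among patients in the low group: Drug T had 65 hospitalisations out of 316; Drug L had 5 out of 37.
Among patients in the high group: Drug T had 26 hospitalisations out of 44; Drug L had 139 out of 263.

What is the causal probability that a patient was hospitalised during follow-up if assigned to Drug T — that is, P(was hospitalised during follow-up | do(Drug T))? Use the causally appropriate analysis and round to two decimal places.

The distribution of blood pressure is itself part of what the drug does — it is an intermediate outcome. Holding it fixed would remove that part of the effect; the total effect is the pooled difference.
So P(outcome | do(Drug T)) is just the pooled rate for Drug T: 91/360 = 0.253.

0.25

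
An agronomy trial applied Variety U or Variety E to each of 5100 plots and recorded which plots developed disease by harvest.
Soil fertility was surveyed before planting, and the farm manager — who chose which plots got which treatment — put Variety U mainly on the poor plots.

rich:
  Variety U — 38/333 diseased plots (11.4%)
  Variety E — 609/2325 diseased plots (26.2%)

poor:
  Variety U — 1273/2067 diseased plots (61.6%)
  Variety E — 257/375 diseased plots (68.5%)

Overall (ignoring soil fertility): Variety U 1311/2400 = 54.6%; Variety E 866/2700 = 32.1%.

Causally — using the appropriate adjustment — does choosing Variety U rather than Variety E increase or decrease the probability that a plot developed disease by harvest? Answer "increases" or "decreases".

Variety U is lower inside every soil fertility stratum but Variety E is lower in aggregate. Whether to stratify depends on how soil fertility relates to the variety.
Soil fertility satisfies the back-door criterion: it is not a descendant of the variety, and it blocks the spurious path from variety to outcome. Adjusting for it (i.e., using the within-soil fertility rates) gives the causal effect.
Within each level — rich: 11.4% vs 26.2%; poor: 61.6% vs 68.5% — Variety U is lower every time.

decreases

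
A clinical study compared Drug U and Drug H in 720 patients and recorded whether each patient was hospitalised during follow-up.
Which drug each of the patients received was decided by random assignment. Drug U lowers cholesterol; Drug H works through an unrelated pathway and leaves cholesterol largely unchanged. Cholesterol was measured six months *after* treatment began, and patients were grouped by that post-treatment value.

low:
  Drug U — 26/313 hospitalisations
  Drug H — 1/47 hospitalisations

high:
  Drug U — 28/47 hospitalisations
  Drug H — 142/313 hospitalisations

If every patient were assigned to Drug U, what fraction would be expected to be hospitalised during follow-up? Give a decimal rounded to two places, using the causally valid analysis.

Cholesterol is downstream of the drug. One should not condition on a consequence of treatment, so the overall rates are the right comparison.
So P(outcome | do(Drug U)) is just the pooled rate for Drug U: 54/360 = 0.150.

0.15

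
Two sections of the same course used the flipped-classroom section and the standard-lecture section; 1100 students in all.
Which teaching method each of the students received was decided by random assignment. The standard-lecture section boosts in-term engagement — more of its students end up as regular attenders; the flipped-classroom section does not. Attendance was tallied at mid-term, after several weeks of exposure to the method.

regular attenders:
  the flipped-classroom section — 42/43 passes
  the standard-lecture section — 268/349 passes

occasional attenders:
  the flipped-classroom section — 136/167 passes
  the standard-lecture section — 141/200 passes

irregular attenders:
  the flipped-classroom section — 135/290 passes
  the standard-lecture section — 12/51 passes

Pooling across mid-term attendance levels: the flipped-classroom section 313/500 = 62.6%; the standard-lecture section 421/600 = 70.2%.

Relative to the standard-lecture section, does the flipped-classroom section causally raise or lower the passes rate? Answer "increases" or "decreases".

Because the teaching method influences mid-term attendance, mid-term attendance is a post-treatment mediator, not a confounder. Stratifying on it would bias the estimate; the causal effect is the crude pooled difference.
Pooled: the flipped-classroom section 62.6% vs the standard-lecture section 70.2%; the standard-lecture section is higher overall.

decreases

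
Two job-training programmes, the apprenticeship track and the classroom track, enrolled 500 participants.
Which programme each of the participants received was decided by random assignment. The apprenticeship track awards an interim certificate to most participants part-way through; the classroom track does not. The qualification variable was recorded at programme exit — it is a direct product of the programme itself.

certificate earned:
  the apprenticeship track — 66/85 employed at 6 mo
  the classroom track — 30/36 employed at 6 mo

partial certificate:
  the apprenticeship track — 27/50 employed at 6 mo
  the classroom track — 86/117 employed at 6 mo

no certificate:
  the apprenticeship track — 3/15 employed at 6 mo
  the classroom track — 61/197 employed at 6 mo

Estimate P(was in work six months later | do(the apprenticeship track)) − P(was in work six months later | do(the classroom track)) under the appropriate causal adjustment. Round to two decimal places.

the classroom track is higher inside every qualification attained during the programme stratum but the apprenticeship track is higher in aggregate. Whether to stratify depends on how qualification attained during the programme relates to the programme.
Qualification attained during the programme here is a post-treatment variable shaped by the programme; conditioning on it would introduce bias rather than remove it. The overall comparison is the causal one.
The causal difference is the pooled difference: 0.640 − 0.506 = +0.134.

+0.13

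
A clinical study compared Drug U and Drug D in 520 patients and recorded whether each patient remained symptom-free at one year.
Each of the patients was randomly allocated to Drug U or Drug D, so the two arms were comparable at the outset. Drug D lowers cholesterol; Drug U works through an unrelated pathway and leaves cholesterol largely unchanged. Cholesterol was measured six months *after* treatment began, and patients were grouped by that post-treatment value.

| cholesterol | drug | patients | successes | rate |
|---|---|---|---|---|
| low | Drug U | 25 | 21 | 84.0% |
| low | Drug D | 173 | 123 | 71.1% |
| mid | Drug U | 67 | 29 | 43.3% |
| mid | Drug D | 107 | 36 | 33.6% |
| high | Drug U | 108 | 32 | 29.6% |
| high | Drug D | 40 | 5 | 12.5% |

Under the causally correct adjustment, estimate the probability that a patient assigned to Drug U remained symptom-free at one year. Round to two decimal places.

The distribution of cholesterol is itself part of what the drug does — it is an intermediate outcome. Holding it fixed would remove that part of the effect; the total effect is the pooled difference.
So P(outcome | do(Drug U)) is just the pooled rate for Drug U: 82/200 = 0.410.

0.41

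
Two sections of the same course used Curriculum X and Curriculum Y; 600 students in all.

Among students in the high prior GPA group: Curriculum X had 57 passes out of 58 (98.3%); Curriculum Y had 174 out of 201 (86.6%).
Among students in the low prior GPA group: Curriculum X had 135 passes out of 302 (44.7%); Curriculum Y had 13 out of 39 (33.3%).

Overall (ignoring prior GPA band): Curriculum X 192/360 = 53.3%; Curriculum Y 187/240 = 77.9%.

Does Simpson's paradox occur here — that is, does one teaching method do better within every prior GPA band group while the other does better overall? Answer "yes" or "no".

Within each prior GPA band level (high prior GPA 98.3% vs 86.6%; low prior GPA 44.7% vs 33.3%), Curriculum X has the higher rate every time. Pooled: 53.3% vs 77.9% — Curriculum Y has the higher rate overall. The two comparisons disagree.

yes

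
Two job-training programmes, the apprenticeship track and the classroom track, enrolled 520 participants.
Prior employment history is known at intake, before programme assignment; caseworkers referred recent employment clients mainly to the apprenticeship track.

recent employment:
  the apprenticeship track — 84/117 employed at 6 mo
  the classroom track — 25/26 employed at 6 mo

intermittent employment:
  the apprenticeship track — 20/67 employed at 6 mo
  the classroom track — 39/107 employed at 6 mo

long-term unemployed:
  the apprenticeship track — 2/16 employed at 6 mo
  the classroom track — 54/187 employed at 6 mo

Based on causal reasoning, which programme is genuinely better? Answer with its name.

the classroom track

the classroom track is higher inside every prior employment history stratum but the apprenticeship track is higher in aggregate. Whether to stratify depends on how prior employment history relates to the programme.
Since prior employment history is a pre-existing factor (not a product of the programme) and it affects the outcome on its own, it is a confounder. The stratified rates, not the pooled rate, identify the causal effect.
Within each level — recent employment: 71.8% vs 96.2%; intermittent employment: 29.9% vs 36.4%; long-term unemployed: 12.5% vs 28.9% — the classroom track is higher every time.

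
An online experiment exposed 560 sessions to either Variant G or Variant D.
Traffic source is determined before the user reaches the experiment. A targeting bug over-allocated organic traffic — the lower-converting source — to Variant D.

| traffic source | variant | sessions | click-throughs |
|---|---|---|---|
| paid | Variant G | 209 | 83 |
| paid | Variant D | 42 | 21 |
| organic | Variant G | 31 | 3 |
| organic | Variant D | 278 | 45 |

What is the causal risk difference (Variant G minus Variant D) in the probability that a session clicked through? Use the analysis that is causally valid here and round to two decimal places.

Within every traffic source level Variant D has the higher rate, yet pooled Variant G does — Simpson's reversal.
Traffic source satisfies the back-door criterion: it is not a descendant of the variant, and it blocks the spurious path from variant to outcome. Adjusting for it (i.e., using the within-traffic source rates) gives the causal effect.
Adjusting over the population distribution of traffic source: 0.448·(0.397−0.500) + 0.552·(0.097−0.162) = -0.082.

-0.08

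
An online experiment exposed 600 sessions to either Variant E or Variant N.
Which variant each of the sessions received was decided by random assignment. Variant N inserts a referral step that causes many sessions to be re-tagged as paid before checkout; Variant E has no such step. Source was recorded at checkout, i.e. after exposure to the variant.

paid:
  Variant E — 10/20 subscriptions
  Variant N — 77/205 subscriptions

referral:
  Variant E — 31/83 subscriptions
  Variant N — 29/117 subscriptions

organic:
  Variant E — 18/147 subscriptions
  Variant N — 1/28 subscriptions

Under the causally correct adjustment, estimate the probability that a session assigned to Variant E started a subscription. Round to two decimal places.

0.24

Variant E is higher inside every traffic source stratum but Variant N is higher in aggregate. Whether to stratify depends on how traffic source relates to the variant.
Because the variant influences traffic source, traffic source is a post-treatment mediator, not a confounder. Stratifying on it would bias the estimate; the causal effect is the crude pooled difference.
So P(outcome | do(Variant E)) is just the pooled rate for Variant E: 59/250 = 0.236.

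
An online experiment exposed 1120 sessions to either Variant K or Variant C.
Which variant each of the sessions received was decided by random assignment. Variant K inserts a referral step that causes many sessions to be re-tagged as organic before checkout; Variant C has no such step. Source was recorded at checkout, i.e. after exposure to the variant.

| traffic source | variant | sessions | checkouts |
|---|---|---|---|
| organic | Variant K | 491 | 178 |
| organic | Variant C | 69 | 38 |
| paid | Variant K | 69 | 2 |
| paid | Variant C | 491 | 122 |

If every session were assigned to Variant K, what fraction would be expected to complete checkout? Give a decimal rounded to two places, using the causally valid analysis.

Traffic source lies on the pathway variant → traffic source → outcome, so adjusting for it blocks the indirect effect. For the total causal effect of variant, use the unadjusted pooled rates.
So P(outcome | do(Variant K)) is just the pooled rate for Variant K: 180/560 = 0.321.

0.32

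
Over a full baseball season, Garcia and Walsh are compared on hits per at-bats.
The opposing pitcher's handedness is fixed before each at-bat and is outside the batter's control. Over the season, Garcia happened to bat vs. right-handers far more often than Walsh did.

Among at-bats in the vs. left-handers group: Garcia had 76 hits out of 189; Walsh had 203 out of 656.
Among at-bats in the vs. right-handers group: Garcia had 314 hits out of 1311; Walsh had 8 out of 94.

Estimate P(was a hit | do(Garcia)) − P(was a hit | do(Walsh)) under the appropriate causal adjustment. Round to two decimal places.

The pitcher handedness-specific comparison favours Garcia throughout, but the pooled figures favour Walsh. The question is whether to condition on pitcher handedness.
Pitcher handedness is set before the player has any effect — it is not caused by the player — and it independently drives the outcome. That makes it a confounder, so the causal comparison is within pitcher handedness levels.
Adjusting over the population distribution of pitcher handedness: 0.376·(0.402−0.309) + 0.624·(0.240−0.085) = +0.131.

+0.13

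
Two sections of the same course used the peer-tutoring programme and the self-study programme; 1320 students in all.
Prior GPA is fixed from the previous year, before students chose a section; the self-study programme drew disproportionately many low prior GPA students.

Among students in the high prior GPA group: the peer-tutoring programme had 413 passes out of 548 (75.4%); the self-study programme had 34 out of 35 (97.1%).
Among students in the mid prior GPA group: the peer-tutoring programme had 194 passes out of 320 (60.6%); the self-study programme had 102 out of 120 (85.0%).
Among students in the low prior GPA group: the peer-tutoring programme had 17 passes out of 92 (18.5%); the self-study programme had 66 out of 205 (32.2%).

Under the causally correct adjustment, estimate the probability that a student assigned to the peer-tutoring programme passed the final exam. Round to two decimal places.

Prior GPA band differs across teaching methods for reasons unrelated to any effect of the teaching method itself, and it separately predicts the outcome — a classic confounder. We must compare within prior GPA band levels.
Standardising the peer-tutoring programme to the population prior GPA band mix: 0.442·413/548 + 0.333·194/320 + 0.225·17/92 = 0.577.

0.58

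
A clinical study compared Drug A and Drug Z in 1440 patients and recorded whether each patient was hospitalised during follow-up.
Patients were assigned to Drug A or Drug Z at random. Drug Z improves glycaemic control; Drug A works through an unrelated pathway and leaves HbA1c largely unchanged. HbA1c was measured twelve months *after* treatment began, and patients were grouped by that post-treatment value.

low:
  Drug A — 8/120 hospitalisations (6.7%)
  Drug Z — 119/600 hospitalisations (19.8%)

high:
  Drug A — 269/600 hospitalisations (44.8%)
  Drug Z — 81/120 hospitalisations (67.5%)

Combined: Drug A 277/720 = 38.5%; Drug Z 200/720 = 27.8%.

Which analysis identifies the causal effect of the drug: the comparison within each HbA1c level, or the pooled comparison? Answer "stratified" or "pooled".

pooled

Drug A is lower inside every HbA1c stratum but Drug Z is lower in aggregate. Whether to stratify depends on how HbA1c relates to the drug.
HbA1c is downstream of the drug. One should not condition on a consequence of treatment, so the overall rates are the right comparison.
Pooled: Drug A 38.5% vs Drug Z 27.8%; Drug Z is lower overall.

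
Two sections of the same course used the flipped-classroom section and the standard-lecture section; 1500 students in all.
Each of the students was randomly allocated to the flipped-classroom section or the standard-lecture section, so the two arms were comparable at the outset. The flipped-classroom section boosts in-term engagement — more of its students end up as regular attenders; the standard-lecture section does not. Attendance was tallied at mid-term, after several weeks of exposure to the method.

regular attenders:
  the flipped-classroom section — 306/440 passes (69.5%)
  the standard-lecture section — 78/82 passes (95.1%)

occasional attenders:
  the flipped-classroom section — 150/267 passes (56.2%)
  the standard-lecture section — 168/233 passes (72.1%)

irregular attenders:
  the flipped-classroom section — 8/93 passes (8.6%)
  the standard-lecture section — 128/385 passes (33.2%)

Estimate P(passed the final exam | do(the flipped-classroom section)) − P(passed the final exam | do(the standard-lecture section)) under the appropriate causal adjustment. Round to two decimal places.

+0.05

Within every mid-term attendance level the standard-lecture section has the higher rate, yet pooled the flipped-classroom section does — Simpson's reversal.
Mid-term attendance lies on the pathway teaching method → mid-term attendance → outcome, so adjusting for it blocks the indirect effect. For the total causal effect of teaching method, use the unadjusted pooled rates.
The causal difference is the pooled difference: 0.580 − 0.534 = +0.046.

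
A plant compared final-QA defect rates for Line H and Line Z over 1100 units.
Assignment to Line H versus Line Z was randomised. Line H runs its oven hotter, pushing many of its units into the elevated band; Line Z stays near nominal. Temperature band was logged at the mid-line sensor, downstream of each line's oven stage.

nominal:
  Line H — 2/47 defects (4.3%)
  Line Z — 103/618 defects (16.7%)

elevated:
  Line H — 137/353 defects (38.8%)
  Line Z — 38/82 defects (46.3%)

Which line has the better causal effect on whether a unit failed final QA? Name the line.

In-process temperature band lies on the pathway line → in-process temperature band → outcome, so adjusting for it blocks the indirect effect. For the total causal effect of line, use the unadjusted pooled rates.
Pooled: Line H 34.8% vs Line Z 20.1%; Line Z is lower overall.

Line Z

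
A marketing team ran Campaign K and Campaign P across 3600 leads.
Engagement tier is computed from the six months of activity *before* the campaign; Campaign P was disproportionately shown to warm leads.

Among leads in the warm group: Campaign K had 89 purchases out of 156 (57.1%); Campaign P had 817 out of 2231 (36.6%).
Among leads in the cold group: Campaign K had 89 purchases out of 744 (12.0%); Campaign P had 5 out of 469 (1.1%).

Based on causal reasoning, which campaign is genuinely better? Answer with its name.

Nothing the campaign does changes engagement tier; the imbalance is an allocation artefact. With engagement tier also predicting the outcome, the pooled figure is confounded, and the within-stratum comparison is the causal one.
Within each level — warm: 57.1% vs 36.6%; cold: 12.0% vs 1.1% — Campaign K is higher every time.

Campaign K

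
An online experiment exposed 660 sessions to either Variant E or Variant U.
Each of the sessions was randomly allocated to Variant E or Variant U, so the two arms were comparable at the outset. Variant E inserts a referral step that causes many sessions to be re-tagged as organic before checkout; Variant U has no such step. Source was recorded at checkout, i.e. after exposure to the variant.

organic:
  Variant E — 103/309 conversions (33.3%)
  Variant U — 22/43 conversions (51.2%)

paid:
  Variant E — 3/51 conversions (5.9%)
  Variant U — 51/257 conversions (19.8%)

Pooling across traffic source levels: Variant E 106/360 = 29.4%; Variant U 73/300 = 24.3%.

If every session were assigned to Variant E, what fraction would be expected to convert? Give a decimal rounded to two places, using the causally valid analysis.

The stratified and pooled comparisons disagree (Variant U wins within each traffic source; Variant E wins overall), so the answer turns on the causal role of traffic source.
Traffic source is downstream of the variant. One should not condition on a consequence of treatment, so the overall rates are the right comparison.
So P(outcome | do(Variant E)) is just the pooled rate for Variant E: 106/360 = 0.294.

0.29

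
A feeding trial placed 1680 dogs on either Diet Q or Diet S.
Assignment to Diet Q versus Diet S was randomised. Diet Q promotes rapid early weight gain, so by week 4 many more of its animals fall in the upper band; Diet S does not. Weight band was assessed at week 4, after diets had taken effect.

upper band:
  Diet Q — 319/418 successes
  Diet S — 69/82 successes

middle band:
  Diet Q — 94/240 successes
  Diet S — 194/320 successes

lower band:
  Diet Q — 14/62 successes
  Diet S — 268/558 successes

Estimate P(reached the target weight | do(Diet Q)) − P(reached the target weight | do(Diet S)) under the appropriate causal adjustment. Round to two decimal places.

The stratified and pooled comparisons disagree (Diet S wins within each week-4 weight band; Diet Q wins overall), so the answer turns on the causal role of week-4 weight band.
Because the diet influences week-4 weight band, week-4 weight band is a post-treatment mediator, not a confounder. Stratifying on it would bias the estimate; the causal effect is the crude pooled difference.
The causal difference is the pooled difference: 0.593 − 0.553 = +0.040.

+0.04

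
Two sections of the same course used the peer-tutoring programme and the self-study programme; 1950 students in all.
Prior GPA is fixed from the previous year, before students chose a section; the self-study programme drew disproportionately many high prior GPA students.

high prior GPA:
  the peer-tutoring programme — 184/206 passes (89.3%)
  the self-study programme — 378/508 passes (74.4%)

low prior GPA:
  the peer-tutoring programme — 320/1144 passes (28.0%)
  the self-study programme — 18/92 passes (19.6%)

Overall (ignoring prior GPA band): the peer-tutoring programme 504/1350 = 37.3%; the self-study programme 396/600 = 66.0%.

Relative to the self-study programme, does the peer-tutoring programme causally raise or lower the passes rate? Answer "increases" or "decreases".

increases

The prior GPA band-specific comparison favours the peer-tutoring programme throughout, but the pooled figures favour the self-study programme. The question is whether to condition on prior GPA band.
Prior GPA band differs across teaching methods for reasons unrelated to any effect of the teaching method itself, and it separately predicts the outcome — a classic confounder. We must compare within prior GPA band levels.
Within each level — high prior GPA: 89.3% vs 74.4%; low prior GPA: 28.0% vs 19.6% — the peer-tutoring programme is higher every time.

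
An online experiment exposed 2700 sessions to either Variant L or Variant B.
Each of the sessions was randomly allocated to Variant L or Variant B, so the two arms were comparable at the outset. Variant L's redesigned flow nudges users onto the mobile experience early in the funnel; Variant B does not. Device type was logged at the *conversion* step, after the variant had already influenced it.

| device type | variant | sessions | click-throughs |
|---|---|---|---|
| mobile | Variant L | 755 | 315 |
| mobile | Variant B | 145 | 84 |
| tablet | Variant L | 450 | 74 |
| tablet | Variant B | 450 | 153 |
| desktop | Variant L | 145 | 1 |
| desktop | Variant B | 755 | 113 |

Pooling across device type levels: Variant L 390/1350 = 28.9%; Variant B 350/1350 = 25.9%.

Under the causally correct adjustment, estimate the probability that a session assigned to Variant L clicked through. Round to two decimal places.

0.29

Device type is downstream of the variant. One should not condition on a consequence of treatment, so the overall rates are the right comparison.
So P(outcome | do(Variant L)) is just the pooled rate for Variant L: 390/1350 = 0.289.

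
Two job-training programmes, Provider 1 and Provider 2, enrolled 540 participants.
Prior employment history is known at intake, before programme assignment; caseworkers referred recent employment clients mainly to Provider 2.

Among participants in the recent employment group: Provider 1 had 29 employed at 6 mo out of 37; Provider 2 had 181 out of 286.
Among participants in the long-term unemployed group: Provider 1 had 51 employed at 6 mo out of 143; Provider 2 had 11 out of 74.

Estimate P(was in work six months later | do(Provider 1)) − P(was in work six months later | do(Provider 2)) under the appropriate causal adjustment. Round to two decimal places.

+0.17

Prior employment history differs across programmes for reasons unrelated to any effect of the programme itself, and it separately predicts the outcome — a classic confounder. We must compare within prior employment history levels.
Adjusting over the population distribution of prior employment history: 0.598·(0.784−0.633) + 0.402·(0.357−0.149) = +0.174.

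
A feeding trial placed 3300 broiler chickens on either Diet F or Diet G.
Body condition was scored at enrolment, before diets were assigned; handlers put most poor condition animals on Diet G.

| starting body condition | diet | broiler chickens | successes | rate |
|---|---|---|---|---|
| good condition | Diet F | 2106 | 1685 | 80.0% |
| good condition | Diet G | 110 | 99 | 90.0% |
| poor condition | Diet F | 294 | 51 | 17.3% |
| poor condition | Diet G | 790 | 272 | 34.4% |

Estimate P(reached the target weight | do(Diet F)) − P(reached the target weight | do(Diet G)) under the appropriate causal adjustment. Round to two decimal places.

-0.12

Within every starting body condition level Diet G has the higher rate, yet pooled Diet F does — Simpson's reversal.
Here starting body condition is a common cause — it drives both which diet a case falls under and the outcome. The crude comparison mixes populations; the stratum-specific rates are the causally relevant ones.
Adjusting over the population distribution of starting body condition: 0.672·(0.800−0.900) + 0.328·(0.173−0.344) = -0.123.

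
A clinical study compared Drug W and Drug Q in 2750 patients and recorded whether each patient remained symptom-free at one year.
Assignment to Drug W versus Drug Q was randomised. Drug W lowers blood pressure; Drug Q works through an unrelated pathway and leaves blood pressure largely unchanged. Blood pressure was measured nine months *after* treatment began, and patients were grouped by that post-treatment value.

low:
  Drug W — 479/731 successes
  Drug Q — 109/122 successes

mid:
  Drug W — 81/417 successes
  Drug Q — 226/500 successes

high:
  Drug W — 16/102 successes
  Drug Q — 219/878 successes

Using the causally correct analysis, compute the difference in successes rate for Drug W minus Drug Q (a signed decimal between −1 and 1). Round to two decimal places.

The distribution of blood pressure is itself part of what the drug does — it is an intermediate outcome. Holding it fixed would remove that part of the effect; the total effect is the pooled difference.
The causal difference is the pooled difference: 0.461 − 0.369 = +0.091.

+0.09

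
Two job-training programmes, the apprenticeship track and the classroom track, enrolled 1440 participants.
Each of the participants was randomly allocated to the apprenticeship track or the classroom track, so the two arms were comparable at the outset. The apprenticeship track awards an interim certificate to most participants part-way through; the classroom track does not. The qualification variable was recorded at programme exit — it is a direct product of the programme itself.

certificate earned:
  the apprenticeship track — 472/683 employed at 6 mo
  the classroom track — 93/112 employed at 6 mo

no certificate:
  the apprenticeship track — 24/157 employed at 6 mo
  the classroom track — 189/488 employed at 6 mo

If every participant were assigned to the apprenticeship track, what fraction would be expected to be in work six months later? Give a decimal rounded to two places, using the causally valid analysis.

0.59

Qualification attained during the programme is downstream of the programme. One should not condition on a consequence of treatment, so the overall rates are the right comparison.
So P(outcome | do(the apprenticeship track)) is just the pooled rate for the apprenticeship track: 496/840 = 0.590.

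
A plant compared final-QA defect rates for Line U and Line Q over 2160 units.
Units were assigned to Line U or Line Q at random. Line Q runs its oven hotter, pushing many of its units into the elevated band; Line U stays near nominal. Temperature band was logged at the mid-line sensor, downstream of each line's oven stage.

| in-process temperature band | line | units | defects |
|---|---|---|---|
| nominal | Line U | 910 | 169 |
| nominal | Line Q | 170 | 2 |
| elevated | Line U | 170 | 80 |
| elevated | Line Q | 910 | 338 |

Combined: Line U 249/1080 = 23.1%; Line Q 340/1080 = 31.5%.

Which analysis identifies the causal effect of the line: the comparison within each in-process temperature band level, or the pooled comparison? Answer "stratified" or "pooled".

The in-process temperature band-specific comparison favours Line Q throughout, but the pooled figures favour Line U. The question is whether to condition on in-process temperature band.
In-process temperature band is downstream of the line. One should not condition on a consequence of treatment, so the overall rates are the right comparison.
Pooled: Line U 23.1% vs Line Q 31.5%; Line U is lower overall.

pooled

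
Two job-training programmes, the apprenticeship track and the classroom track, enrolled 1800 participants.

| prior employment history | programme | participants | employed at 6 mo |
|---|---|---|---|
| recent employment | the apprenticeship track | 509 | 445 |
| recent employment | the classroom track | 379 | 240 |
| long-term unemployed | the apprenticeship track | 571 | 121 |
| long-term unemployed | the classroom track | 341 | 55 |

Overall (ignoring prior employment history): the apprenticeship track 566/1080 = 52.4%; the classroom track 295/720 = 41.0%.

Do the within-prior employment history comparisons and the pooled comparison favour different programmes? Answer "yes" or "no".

no

Within each prior employment history level (recent employment 87.4% vs 63.3%; long-term unemployed 21.2% vs 16.1%), the apprenticeship track has the higher rate every time. Pooled: 52.4% vs 41.0% — the apprenticeship track has the higher rate overall. They agree.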